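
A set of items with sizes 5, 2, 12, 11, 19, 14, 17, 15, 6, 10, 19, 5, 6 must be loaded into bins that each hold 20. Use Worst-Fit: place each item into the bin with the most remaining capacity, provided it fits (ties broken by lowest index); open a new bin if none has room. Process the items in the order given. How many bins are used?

bin 1: place 5, 15 left
bin 1: place 2, 13 left
bin 1: place 12, 1 left
bin 2: place 11, 9 left
bin 3: place 19, 1 left
bin 4: place 14, 6 left
bin 5: place 17, 3 left
bin 6: place 15, 5 left
bin 2: place 6, 3 left
bin 7: place 10, 10 left
bin 8: place 19, 1 left
bin 7: place 5, 5 left
bin 4: place 6, 0 left

8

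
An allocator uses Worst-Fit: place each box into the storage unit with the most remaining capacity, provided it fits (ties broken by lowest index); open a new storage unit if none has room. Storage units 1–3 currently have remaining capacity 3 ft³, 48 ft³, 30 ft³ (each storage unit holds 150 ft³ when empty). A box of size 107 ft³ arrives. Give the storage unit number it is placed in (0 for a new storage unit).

No storage unit has ≥ 107 ft³ free, so a new storage unit is opened.

0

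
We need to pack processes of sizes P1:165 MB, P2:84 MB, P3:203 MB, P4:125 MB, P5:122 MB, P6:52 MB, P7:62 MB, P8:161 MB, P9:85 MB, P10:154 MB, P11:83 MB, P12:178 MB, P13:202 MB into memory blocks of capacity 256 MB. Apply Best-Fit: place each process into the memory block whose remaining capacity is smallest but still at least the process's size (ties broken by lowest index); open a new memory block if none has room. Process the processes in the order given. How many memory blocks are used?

Put P1 (165 MB) in memory block 1; 91 MB remain.
Put P2 (84 MB) in memory block 1; 7 MB remain.
Put P3 (203 MB) in memory block 2; 53 MB remain.
Put P4 (125 MB) in memory block 3; 131 MB remain.
Put P5 (122 MB) in memory block 3; 9 MB remain.
Put P6 (52 MB) in memory block 2; 1 MB remain.
Put P7 (62 MB) in memory block 4; 194 MB remain.
Put P8 (161 MB) in memory block 4; 33 MB remain.
Put P9 (85 MB) in memory block 5; 171 MB remain.
Put P10 (154 MB) in memory block 5; 17 MB remain.
Put P11 (83 MB) in memory block 6; 173 MB remain.
Put P12 (178 MB) in memory block 7; 78 MB remain.
Put P13 (202 MB) in memory block 8; 54 MB remain.
Final memory blocks: [165,84] [203,52] [125,122] [62,161] [85,154] [83] [178] [202].

8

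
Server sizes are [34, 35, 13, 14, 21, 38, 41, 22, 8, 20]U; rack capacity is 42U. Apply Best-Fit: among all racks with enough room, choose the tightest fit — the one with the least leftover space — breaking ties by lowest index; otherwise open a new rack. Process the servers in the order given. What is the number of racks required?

rack 1: place 34U, 8U left
rack 2: place 35U, 7U left
rack 3: place 13U, 29U left
rack 3: place 14U, 15U left
rack 4: place 21U, 21U left
rack 5: place 38U, 4U left
rack 6: place 41U, 1U left
rack 7: place 22U, 20U left
rack 1: place 8U, 0U left
rack 7: place 20U, 0U left
Final racks: [34,8] [35] [13,14] [21] [38] [41] [22,20].

7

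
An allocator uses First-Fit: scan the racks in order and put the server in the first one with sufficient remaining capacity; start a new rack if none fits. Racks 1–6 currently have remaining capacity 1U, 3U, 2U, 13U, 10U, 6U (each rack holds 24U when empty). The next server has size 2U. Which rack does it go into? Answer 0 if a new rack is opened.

2

Racks with room: rack 2 (3U), rack 3 (2U), rack 4 (13U), rack 5 (10U), rack 6 (6U).
The first with room is rack 2.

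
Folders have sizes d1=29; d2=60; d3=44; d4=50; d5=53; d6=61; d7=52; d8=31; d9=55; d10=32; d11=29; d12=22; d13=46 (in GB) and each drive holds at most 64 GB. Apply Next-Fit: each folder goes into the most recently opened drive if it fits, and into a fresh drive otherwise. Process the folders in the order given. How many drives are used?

12 drives

Put d1 (29 GB) in drive 1; 35 GB remain.
Put d2 (60 GB) in drive 2; 4 GB remain.
Put d3 (44 GB) in drive 3; 20 GB remain.
Put d4 (50 GB) in drive 4; 14 GB remain.
Put d5 (53 GB) in drive 5; 11 GB remain.
Put d6 (61 GB) in drive 6; 3 GB remain.
Put d7 (52 GB) in drive 7; 12 GB remain.
Put d8 (31 GB) in drive 8; 33 GB remain.
Put d9 (55 GB) in drive 9; 9 GB remain.
Put d10 (32 GB) in drive 10; 32 GB remain.
Put d11 (29 GB) in drive 10; 3 GB remain.
Put d12 (22 GB) in drive 11; 42 GB remain.
Put d13 (46 GB) in drive 12; 18 GB remain.
Final drives: [29] [60] [44] [50] [53] [61] [52] [31] [55] [32,29] [22] [46].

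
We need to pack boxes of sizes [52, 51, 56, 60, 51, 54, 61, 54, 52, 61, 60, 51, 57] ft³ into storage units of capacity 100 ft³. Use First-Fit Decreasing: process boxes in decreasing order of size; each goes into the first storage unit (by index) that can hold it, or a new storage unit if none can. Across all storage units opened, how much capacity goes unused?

Sorted descending: 61, 61, 60, 60, 57, 56, 54, 54, 52, 52, 51, 51, 51.
storage unit 1: place 61 ft³, 39 ft³ left
storage unit 2: place 61 ft³, 39 ft³ left
storage unit 3: place 60 ft³, 40 ft³ left
storage unit 4: place 60 ft³, 40 ft³ left
storage unit 5: place 57 ft³, 43 ft³ left
storage unit 6: place 56 ft³, 44 ft³ left
storage unit 7: place 54 ft³, 46 ft³ left
storage unit 8: place 54 ft³, 46 ft³ left
storage unit 9: place 52 ft³, 48 ft³ left
storage unit 10: place 52 ft³, 48 ft³ left
storage unit 11: place 51 ft³, 49 ft³ left
storage unit 12: place 51 ft³, 49 ft³ left
storage unit 13: place 51 ft³, 49 ft³ left
13 storage units × 100 ft³ = 1300 ft³; used 720 ft³; unused 580 ft³.

580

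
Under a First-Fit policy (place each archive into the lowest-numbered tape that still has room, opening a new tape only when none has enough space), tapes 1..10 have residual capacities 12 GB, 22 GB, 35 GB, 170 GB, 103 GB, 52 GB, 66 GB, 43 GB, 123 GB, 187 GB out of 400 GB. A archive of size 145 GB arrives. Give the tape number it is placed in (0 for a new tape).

Tapes with room: tape 4 (170 GB), tape 10 (187 GB).
The first with room is tape 4.

4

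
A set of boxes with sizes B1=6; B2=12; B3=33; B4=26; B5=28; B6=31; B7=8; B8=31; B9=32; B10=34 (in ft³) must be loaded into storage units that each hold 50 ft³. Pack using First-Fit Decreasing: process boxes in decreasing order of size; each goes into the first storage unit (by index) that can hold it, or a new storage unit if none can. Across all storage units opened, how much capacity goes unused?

Sorted descending: 34, 33, 32, 31, 31, 28, 26, 12, 8, 6.
Put 34 ft³ in storage unit 1; 16 ft³ remain.
Put 33 ft³ in storage unit 2; 17 ft³ remain.
Put 32 ft³ in storage unit 3; 18 ft³ remain.
Put 31 ft³ in storage unit 4; 19 ft³ remain.
Put 31 ft³ in storage unit 5; 19 ft³ remain.
Put 28 ft³ in storage unit 6; 22 ft³ remain.
Put 26 ft³ in storage unit 7; 24 ft³ remain.
Put 12 ft³ in storage unit 1; 4 ft³ remain.
Put 8 ft³ in storage unit 2; 9 ft³ remain.
Put 6 ft³ in storage unit 2; 3 ft³ remain.
7 storage units × 50 ft³ = 350 ft³; used 241 ft³; unused 109 ft³.

109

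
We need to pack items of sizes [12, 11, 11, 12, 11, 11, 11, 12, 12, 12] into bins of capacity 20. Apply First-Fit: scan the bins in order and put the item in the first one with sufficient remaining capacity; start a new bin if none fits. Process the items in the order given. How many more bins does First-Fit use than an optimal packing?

First-Fit: [12] [11] [11] [12] [11] [11] [11] [12] [12] [12] → 10 bins.
10 items exceed 10 (half the capacity), and no two of those can share a bin, so at least 10 bins are needed.
So 10 is already optimal.

0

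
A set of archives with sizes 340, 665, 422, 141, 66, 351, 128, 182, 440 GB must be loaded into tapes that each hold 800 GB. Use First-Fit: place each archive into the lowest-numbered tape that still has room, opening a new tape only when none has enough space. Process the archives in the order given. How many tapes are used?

tape 1: place 340 GB, 460 GB left
tape 2: place 665 GB, 135 GB left
tape 1: place 422 GB, 38 GB left
tape 3: place 141 GB, 659 GB left
tape 2: place 66 GB, 69 GB left
tape 3: place 351 GB, 308 GB left
tape 3: place 128 GB, 180 GB left
tape 4: place 182 GB, 618 GB left
tape 4: place 440 GB, 178 GB left

4 tapes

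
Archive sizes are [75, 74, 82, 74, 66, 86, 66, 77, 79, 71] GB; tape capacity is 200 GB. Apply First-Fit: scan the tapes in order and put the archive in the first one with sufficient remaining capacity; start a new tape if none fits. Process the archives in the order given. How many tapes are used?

5

Put 75 GB in tape 1; 125 GB remain.
Put 74 GB in tape 1; 51 GB remain.
Put 82 GB in tape 2; 118 GB remain.
Put 74 GB in tape 2; 44 GB remain.
Put 66 GB in tape 3; 134 GB remain.
Put 86 GB in tape 3; 48 GB remain.
Put 66 GB in tape 4; 134 GB remain.
Put 77 GB in tape 4; 57 GB remain.
Put 79 GB in tape 5; 121 GB remain.
Put 71 GB in tape 5; 50 GB remain.
Final tapes: [75,74] [82,74] [66,86] [66,77] [79,71].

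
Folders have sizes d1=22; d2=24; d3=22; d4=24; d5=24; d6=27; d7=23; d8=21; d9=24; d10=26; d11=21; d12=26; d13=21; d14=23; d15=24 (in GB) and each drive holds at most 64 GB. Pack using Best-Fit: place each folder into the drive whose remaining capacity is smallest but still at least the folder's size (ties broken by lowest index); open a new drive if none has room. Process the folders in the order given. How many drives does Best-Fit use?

Put d1 (22 GB) in drive 1; 42 GB remain.
Put d2 (24 GB) in drive 1; 18 GB remain.
Put d3 (22 GB) in drive 2; 42 GB remain.
Put d4 (24 GB) in drive 2; 18 GB remain.
Put d5 (24 GB) in drive 3; 40 GB remain.
Put d6 (27 GB) in drive 3; 13 GB remain.
Put d7 (23 GB) in drive 4; 41 GB remain.
Put d8 (21 GB) in drive 4; 20 GB remain.
Put d9 (24 GB) in drive 5; 40 GB remain.
Put d10 (26 GB) in drive 5; 14 GB remain.
Put d11 (21 GB) in drive 6; 43 GB remain.
Put d12 (26 GB) in drive 6; 17 GB remain.
Put d13 (21 GB) in drive 7; 43 GB remain.
Put d14 (23 GB) in drive 7; 20 GB remain.
Put d15 (24 GB) in drive 8; 40 GB remain.
Final drives: [22,24] [22,24] [24,27] [23,21] [24,26] [21,26] [21,23] [24].

8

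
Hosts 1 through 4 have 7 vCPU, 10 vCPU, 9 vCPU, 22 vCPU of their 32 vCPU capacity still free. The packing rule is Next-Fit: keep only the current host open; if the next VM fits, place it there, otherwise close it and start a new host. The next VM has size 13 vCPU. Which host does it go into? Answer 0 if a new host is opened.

Next-Fit only looks at host 4, which has 22 vCPU free.
13 vCPU fits there.

4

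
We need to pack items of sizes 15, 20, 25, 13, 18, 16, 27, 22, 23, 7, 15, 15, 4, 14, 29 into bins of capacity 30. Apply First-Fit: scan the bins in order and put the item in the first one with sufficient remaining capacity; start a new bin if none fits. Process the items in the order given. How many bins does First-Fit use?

10

Put 15 in bin 1; 15 remain.
Put 20 in bin 2; 10 remain.
Put 25 in bin 3; 5 remain.
Put 13 in bin 1; 2 remain.
Put 18 in bin 4; 12 remain.
Put 16 in bin 5; 14 remain.
Put 27 in bin 6; 3 remain.
Put 22 in bin 7; 8 remain.
Put 23 in bin 8; 7 remain.
Put 7 in bin 2; 3 remain.
Put 15 in bin 9; 15 remain.
Put 15 in bin 9; 0 remain.
Put 4 in bin 3; 1 remain.
Put 14 in bin 5; 0 remain.
Put 29 in bin 10; 1 remain.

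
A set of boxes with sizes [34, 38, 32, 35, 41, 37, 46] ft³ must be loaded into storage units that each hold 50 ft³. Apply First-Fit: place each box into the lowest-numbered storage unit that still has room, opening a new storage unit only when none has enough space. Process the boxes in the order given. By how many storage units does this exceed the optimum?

0

First-Fit: [34] [38] [32] [35] [41] [37] [46] → 7 storage units.
7 boxes exceed 25 ft³ (half the capacity), and no two of those can share a storage unit, so at least 7 storage units are needed.
So 7 is already optimal.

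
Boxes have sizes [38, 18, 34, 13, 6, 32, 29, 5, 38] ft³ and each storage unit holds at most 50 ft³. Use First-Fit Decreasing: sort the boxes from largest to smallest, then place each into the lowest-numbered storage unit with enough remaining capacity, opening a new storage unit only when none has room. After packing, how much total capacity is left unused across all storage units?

37

Sorted descending: 38, 38, 34, 32, 29, 18, 13, 6, 5.
Put 38 ft³ in storage unit 1; 12 ft³ remain.
Put 38 ft³ in storage unit 2; 12 ft³ remain.
Put 34 ft³ in storage unit 3; 16 ft³ remain.
Put 32 ft³ in storage unit 4; 18 ft³ remain.
Put 29 ft³ in storage unit 5; 21 ft³ remain.
Put 18 ft³ in storage unit 4; 0 ft³ remain.
Put 13 ft³ in storage unit 3; 3 ft³ remain.
Put 6 ft³ in storage unit 1; 6 ft³ remain.
Put 5 ft³ in storage unit 1; 1 ft³ remain.
5 storage units × 50 ft³ = 250 ft³; used 213 ft³; unused 37 ft³.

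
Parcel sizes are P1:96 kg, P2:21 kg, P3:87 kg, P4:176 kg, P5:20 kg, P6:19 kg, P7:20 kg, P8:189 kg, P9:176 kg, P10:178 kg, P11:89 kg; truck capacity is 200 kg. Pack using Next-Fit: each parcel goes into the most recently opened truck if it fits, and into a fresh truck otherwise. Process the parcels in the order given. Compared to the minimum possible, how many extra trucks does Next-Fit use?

2

Next-Fit: [96,21] [87] [176,20] [19,20] [189] [176] [178] [89] → 8 trucks.
Total size 1071 kg; any packing needs at least ⌈1071/200⌉ = 6 trucks.
An optimal packing achieves that bound: [189] [178,21] [176,20] [176,20] [96,89] [87,19] → 6 trucks.
Excess: 8 − 6 = 2.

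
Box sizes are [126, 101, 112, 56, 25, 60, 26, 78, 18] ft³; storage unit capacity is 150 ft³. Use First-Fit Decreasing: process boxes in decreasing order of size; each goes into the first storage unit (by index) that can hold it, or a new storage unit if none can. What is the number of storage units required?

Sorted descending: 126, 112, 101, 78, 60, 56, 26, 25, 18.
storage unit 1: place 126 ft³, 24 ft³ left
storage unit 2: place 112 ft³, 38 ft³ left
storage unit 3: place 101 ft³, 49 ft³ left
storage unit 4: place 78 ft³, 72 ft³ left
storage unit 4: place 60 ft³, 12 ft³ left
storage unit 5: place 56 ft³, 94 ft³ left
storage unit 2: place 26 ft³, 12 ft³ left
storage unit 3: place 25 ft³, 24 ft³ left
storage unit 1: place 18 ft³, 6 ft³ left

5 storage units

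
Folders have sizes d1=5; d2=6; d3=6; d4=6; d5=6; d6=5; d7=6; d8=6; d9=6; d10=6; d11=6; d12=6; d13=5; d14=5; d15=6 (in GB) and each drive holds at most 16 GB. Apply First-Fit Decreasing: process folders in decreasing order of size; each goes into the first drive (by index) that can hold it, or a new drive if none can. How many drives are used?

7

Sorted descending: 6, 6, 6, 6, 6, 6, 6, 6, 6, 6, 6, 5, 5, 5, 5.
6 GB → drive 1 (remaining 10 GB)
6 GB → drive 1 (remaining 4 GB)
6 GB → drive 2 (remaining 10 GB)
6 GB → drive 2 (remaining 4 GB)
6 GB → drive 3 (remaining 10 GB)
6 GB → drive 3 (remaining 4 GB)
6 GB → drive 4 (remaining 10 GB)
6 GB → drive 4 (remaining 4 GB)
6 GB → drive 5 (remaining 10 GB)
6 GB → drive 5 (remaining 4 GB)
6 GB → drive 6 (remaining 10 GB)
5 GB → drive 6 (remaining 5 GB)
5 GB → drive 6 (remaining 0 GB)
5 GB → drive 7 (remaining 11 GB)
5 GB → drive 7 (remaining 6 GB)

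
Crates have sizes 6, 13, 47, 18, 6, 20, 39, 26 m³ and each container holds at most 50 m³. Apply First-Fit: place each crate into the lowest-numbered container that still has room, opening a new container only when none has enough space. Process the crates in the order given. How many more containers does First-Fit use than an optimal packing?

0

First-Fit: [6,13,18,6] [47] [20,26] [39] → 4 containers.
Total size 175 m³; any packing needs at least ⌈175/50⌉ = 4 containers.
So 4 is already optimal.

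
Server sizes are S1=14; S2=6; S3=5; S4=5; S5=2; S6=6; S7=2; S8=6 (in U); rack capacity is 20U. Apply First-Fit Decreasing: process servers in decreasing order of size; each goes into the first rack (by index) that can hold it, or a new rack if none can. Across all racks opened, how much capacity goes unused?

14

Sorted descending: 14, 6, 6, 6, 5, 5, 2, 2.
Put 14U in rack 1; 6U remain.
Put 6U in rack 1; 0U remain.
Put 6U in rack 2; 14U remain.
Put 6U in rack 2; 8U remain.
Put 5U in rack 2; 3U remain.
Put 5U in rack 3; 15U remain.
Put 2U in rack 2; 1U remain.
Put 2U in rack 3; 13U remain.
3 racks × 20U = 60U; used 46U; unused 14U.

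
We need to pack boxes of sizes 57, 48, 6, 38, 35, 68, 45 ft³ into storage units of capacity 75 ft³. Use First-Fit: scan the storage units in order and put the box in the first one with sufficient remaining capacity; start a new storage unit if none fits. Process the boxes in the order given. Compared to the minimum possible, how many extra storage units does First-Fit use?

0

First-Fit: [57,6] [48] [38,35] [68] [45] → 5 storage units.
5 boxes exceed 37.5 ft³ (half the capacity), and no two of those can share a storage unit, so at least 5 storage units are needed.
So 5 is already optimal.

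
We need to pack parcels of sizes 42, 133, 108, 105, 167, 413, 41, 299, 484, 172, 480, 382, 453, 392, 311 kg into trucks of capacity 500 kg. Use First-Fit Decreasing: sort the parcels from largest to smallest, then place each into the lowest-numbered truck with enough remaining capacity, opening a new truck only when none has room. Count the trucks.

Sorted descending: 484, 480, 453, 413, 392, 382, 311, 299, 172, 167, 133, 108, 105, 42, 41.
484 kg → truck 1 (remaining 16 kg)
480 kg → truck 2 (remaining 20 kg)
453 kg → truck 3 (remaining 47 kg)
413 kg → truck 4 (remaining 87 kg)
392 kg → truck 5 (remaining 108 kg)
382 kg → truck 6 (remaining 118 kg)
311 kg → truck 7 (remaining 189 kg)
299 kg → truck 8 (remaining 201 kg)
172 kg → truck 7 (remaining 17 kg)
167 kg → truck 8 (remaining 34 kg)
133 kg → truck 9 (remaining 367 kg)
108 kg → truck 5 (remaining 0 kg)
105 kg → truck 6 (remaining 13 kg)
42 kg → truck 3 (remaining 5 kg)
41 kg → truck 4 (remaining 46 kg)

9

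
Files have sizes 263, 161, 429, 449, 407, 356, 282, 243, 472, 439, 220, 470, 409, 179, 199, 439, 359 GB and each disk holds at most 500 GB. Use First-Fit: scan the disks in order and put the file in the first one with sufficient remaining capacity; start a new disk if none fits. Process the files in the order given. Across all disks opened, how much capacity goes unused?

1224

263 GB → disk 1 (remaining 237 GB)
161 GB → disk 1 (remaining 76 GB)
429 GB → disk 2 (remaining 71 GB)
449 GB → disk 3 (remaining 51 GB)
407 GB → disk 4 (remaining 93 GB)
356 GB → disk 5 (remaining 144 GB)
282 GB → disk 6 (remaining 218 GB)
243 GB → disk 7 (remaining 257 GB)
472 GB → disk 8 (remaining 28 GB)
439 GB → disk 9 (remaining 61 GB)
220 GB → disk 7 (remaining 37 GB)
470 GB → disk 10 (remaining 30 GB)
409 GB → disk 11 (remaining 91 GB)
179 GB → disk 6 (remaining 39 GB)
199 GB → disk 12 (remaining 301 GB)
439 GB → disk 13 (remaining 61 GB)
359 GB → disk 14 (remaining 141 GB)
14 disks × 500 GB = 7000 GB; used 5776 GB; unused 1224 GB.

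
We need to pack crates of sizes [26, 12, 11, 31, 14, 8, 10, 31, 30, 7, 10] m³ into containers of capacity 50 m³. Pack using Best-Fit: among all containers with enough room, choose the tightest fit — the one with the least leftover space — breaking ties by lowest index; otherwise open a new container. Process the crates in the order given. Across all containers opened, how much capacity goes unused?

26 m³ → container 1 (remaining 24 m³)
12 m³ → container 1 (remaining 12 m³)
11 m³ → container 1 (remaining 1 m³)
31 m³ → container 2 (remaining 19 m³)
14 m³ → container 2 (remaining 5 m³)
8 m³ → container 3 (remaining 42 m³)
10 m³ → container 3 (remaining 32 m³)
31 m³ → container 3 (remaining 1 m³)
30 m³ → container 4 (remaining 20 m³)
7 m³ → container 4 (remaining 13 m³)
10 m³ → container 4 (remaining 3 m³)
4 containers × 50 m³ = 200 m³; used 190 m³; unused 10 m³.

10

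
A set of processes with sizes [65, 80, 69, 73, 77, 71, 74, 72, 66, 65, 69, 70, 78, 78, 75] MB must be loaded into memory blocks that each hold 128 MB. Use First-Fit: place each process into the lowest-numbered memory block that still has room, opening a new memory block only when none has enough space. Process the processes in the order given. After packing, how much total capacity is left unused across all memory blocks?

838

Put 65 MB in memory block 1; 63 MB remain.
Put 80 MB in memory block 2; 48 MB remain.
Put 69 MB in memory block 3; 59 MB remain.
Put 73 MB in memory block 4; 55 MB remain.
Put 77 MB in memory block 5; 51 MB remain.
Put 71 MB in memory block 6; 57 MB remain.
Put 74 MB in memory block 7; 54 MB remain.
Put 72 MB in memory block 8; 56 MB remain.
Put 66 MB in memory block 9; 62 MB remain.
Put 65 MB in memory block 10; 63 MB remain.
Put 69 MB in memory block 11; 59 MB remain.
Put 70 MB in memory block 12; 58 MB remain.
Put 78 MB in memory block 13; 50 MB remain.
Put 78 MB in memory block 14; 50 MB remain.
Put 75 MB in memory block 15; 53 MB remain.
15 memory blocks × 128 MB = 1920 MB; used 1082 MB; unused 838 MB.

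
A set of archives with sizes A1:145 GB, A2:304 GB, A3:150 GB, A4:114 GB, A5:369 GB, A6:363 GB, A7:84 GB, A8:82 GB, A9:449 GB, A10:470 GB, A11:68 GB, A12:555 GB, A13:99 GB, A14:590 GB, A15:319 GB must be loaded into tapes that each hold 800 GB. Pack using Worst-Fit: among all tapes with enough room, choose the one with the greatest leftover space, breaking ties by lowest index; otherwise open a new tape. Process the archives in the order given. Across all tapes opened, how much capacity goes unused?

Put A1 (145 GB) in tape 1; 655 GB remain.
Put A2 (304 GB) in tape 1; 351 GB remain.
Put A3 (150 GB) in tape 1; 201 GB remain.
Put A4 (114 GB) in tape 1; 87 GB remain.
Put A5 (369 GB) in tape 2; 431 GB remain.
Put A6 (363 GB) in tape 2; 68 GB remain.
Put A7 (84 GB) in tape 1; 3 GB remain.
Put A8 (82 GB) in tape 3; 718 GB remain.
Put A9 (449 GB) in tape 3; 269 GB remain.
Put A10 (470 GB) in tape 4; 330 GB remain.
Put A11 (68 GB) in tape 4; 262 GB remain.
Put A12 (555 GB) in tape 5; 245 GB remain.
Put A13 (99 GB) in tape 3; 170 GB remain.
Put A14 (590 GB) in tape 6; 210 GB remain.
Put A15 (319 GB) in tape 7; 481 GB remain.
7 tapes × 800 GB = 5600 GB; used 4161 GB; unused 1439 GB.

1439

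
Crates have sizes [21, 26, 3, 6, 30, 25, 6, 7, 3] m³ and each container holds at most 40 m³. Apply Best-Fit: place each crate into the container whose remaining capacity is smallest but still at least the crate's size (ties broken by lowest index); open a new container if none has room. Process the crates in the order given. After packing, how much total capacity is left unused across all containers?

33

21 m³ → container 1 (remaining 19 m³)
26 m³ → container 2 (remaining 14 m³)
3 m³ → container 2 (remaining 11 m³)
6 m³ → container 2 (remaining 5 m³)
30 m³ → container 3 (remaining 10 m³)
25 m³ → container 4 (remaining 15 m³)
6 m³ → container 3 (remaining 4 m³)
7 m³ → container 4 (remaining 8 m³)
3 m³ → container 3 (remaining 1 m³)
4 containers × 40 m³ = 160 m³; used 127 m³; unused 33 m³.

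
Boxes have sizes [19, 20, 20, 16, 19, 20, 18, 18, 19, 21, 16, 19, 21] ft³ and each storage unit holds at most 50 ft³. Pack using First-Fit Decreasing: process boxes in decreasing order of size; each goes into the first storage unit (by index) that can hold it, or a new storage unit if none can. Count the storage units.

6 storage units

Sorted descending: 21, 21, 20, 20, 20, 19, 19, 19, 19, 18, 18, 16, 16.
Put 21 ft³ in storage unit 1; 29 ft³ remain.
Put 21 ft³ in storage unit 1; 8 ft³ remain.
Put 20 ft³ in storage unit 2; 30 ft³ remain.
Put 20 ft³ in storage unit 2; 10 ft³ remain.
Put 20 ft³ in storage unit 3; 30 ft³ remain.
Put 19 ft³ in storage unit 3; 11 ft³ remain.
Put 19 ft³ in storage unit 4; 31 ft³ remain.
Put 19 ft³ in storage unit 4; 12 ft³ remain.
Put 19 ft³ in storage unit 5; 31 ft³ remain.
Put 18 ft³ in storage unit 5; 13 ft³ remain.
Put 18 ft³ in storage unit 6; 32 ft³ remain.
Put 16 ft³ in storage unit 6; 16 ft³ remain.
Put 16 ft³ in storage unit 6; 0 ft³ remain.
Final storage units: [21,21] [20,20] [20,19] [19,19] [19,18] [18,16,16].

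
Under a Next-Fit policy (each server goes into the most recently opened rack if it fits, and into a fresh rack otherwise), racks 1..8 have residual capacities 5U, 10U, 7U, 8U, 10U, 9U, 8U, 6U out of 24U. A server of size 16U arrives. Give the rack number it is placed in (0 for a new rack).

0

Next-Fit only looks at rack 8, which has 6U free.
16U does not fit, so a new rack is opened.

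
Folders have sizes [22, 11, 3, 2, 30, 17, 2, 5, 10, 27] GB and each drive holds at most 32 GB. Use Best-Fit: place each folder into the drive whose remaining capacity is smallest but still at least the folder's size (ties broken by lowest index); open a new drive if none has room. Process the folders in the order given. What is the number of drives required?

5

Put 22 GB in drive 1; 10 GB remain.
Put 11 GB in drive 2; 21 GB remain.
Put 3 GB in drive 1; 7 GB remain.
Put 2 GB in drive 1; 5 GB remain.
Put 30 GB in drive 3; 2 GB remain.
Put 17 GB in drive 2; 4 GB remain.
Put 2 GB in drive 3; 0 GB remain.
Put 5 GB in drive 1; 0 GB remain.
Put 10 GB in drive 4; 22 GB remain.
Put 27 GB in drive 5; 5 GB remain.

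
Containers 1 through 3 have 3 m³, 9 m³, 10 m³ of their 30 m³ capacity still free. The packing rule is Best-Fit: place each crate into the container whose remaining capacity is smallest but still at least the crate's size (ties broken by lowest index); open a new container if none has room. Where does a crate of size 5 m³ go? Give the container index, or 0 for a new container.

2

Containers with room: container 2 (9 m³), container 3 (10 m³).
Tightest fit is container 2 with 9 m³ free.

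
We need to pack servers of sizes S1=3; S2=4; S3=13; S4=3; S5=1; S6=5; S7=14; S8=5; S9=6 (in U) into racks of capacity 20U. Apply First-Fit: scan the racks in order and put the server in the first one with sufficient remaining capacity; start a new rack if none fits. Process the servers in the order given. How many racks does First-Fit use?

3

S1 (3U) → rack 1 (remaining 17U)
S2 (4U) → rack 1 (remaining 13U)
S3 (13U) → rack 1 (remaining 0U)
S4 (3U) → rack 2 (remaining 17U)
S5 (1U) → rack 2 (remaining 16U)
S6 (5U) → rack 2 (remaining 11U)
S7 (14U) → rack 3 (remaining 6U)
S8 (5U) → rack 2 (remaining 6U)
S9 (6U) → rack 2 (remaining 0U)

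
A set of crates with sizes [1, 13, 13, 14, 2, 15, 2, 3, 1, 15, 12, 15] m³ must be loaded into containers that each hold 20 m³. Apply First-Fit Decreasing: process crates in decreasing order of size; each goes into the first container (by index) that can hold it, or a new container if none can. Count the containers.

Sorted descending: 15, 15, 15, 14, 13, 13, 12, 3, 2, 2, 1, 1.
15 m³ → container 1 (remaining 5 m³)
15 m³ → container 2 (remaining 5 m³)
15 m³ → container 3 (remaining 5 m³)
14 m³ → container 4 (remaining 6 m³)
13 m³ → container 5 (remaining 7 m³)
13 m³ → container 6 (remaining 7 m³)
12 m³ → container 7 (remaining 8 m³)
3 m³ → container 1 (remaining 2 m³)
2 m³ → container 1 (remaining 0 m³)
2 m³ → container 2 (remaining 3 m³)
1 m³ → container 2 (remaining 2 m³)
1 m³ → container 2 (remaining 1 m³)

7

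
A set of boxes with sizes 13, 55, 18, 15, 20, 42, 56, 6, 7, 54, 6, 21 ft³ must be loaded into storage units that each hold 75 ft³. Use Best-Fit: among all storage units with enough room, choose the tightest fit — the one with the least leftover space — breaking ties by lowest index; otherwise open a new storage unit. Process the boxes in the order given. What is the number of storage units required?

5 storage units

storage unit 1: place 13 ft³, 62 ft³ left
storage unit 1: place 55 ft³, 7 ft³ left
storage unit 2: place 18 ft³, 57 ft³ left
storage unit 2: place 15 ft³, 42 ft³ left
storage unit 2: place 20 ft³, 22 ft³ left
storage unit 3: place 42 ft³, 33 ft³ left
storage unit 4: place 56 ft³, 19 ft³ left
storage unit 1: place 6 ft³, 1 ft³ left
storage unit 4: place 7 ft³, 12 ft³ left
storage unit 5: place 54 ft³, 21 ft³ left
storage unit 4: place 6 ft³, 6 ft³ left
storage unit 5: place 21 ft³, 0 ft³ left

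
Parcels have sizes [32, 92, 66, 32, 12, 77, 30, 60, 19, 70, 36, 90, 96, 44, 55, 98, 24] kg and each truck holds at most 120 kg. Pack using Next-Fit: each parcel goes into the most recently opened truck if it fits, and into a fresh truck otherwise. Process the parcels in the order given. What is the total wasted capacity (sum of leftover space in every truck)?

387

truck 1: place 32 kg, 88 kg left
truck 2: place 92 kg, 28 kg left
truck 3: place 66 kg, 54 kg left
truck 3: place 32 kg, 22 kg left
truck 3: place 12 kg, 10 kg left
truck 4: place 77 kg, 43 kg left
truck 4: place 30 kg, 13 kg left
truck 5: place 60 kg, 60 kg left
truck 5: place 19 kg, 41 kg left
truck 6: place 70 kg, 50 kg left
truck 6: place 36 kg, 14 kg left
truck 7: place 90 kg, 30 kg left
truck 8: place 96 kg, 24 kg left
truck 9: place 44 kg, 76 kg left
truck 9: place 55 kg, 21 kg left
truck 10: place 98 kg, 22 kg left
truck 11: place 24 kg, 96 kg left
11 trucks × 120 kg = 1320 kg; used 933 kg; unused 387 kg.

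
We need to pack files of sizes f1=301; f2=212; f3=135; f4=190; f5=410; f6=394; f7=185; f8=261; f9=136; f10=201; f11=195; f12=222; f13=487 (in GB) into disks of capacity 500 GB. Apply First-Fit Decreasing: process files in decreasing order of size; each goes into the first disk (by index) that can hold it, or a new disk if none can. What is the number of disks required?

8

Sorted descending: 487, 410, 394, 301, 261, 222, 212, 201, 195, 190, 185, 136, 135.
Put 487 GB in disk 1; 13 GB remain.
Put 410 GB in disk 2; 90 GB remain.
Put 394 GB in disk 3; 106 GB remain.
Put 301 GB in disk 4; 199 GB remain.
Put 261 GB in disk 5; 239 GB remain.
Put 222 GB in disk 5; 17 GB remain.
Put 212 GB in disk 6; 288 GB remain.
Put 201 GB in disk 6; 87 GB remain.
Put 195 GB in disk 4; 4 GB remain.
Put 190 GB in disk 7; 310 GB remain.
Put 185 GB in disk 7; 125 GB remain.
Put 136 GB in disk 8; 364 GB remain.
Put 135 GB in disk 8; 229 GB remain.
Final disks: [487] [410] [394] [301,195] [261,222] [212,201] [190,185] [136,135].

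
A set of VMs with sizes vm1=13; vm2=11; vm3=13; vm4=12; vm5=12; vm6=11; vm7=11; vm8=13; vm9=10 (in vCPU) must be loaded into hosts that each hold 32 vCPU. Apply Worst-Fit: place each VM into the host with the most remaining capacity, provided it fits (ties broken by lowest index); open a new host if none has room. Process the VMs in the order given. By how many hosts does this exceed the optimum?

Worst-Fit: [13,11] [13,12] [12,11] [11,13] [10] → 5 hosts.
Total size 106 vCPU; any packing needs at least ⌈106/32⌉ = 4 hosts.
An optimal packing achieves that bound: [13,13] [13,12] [12,11] [11,11,10] → 4 hosts.
Excess: 5 − 4 = 1.

1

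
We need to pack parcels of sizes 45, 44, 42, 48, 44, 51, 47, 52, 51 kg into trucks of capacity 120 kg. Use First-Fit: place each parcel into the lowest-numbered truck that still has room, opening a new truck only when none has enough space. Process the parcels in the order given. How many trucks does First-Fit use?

truck 1: place 45 kg, 75 kg left
truck 1: place 44 kg, 31 kg left
truck 2: place 42 kg, 78 kg left
truck 2: place 48 kg, 30 kg left
truck 3: place 44 kg, 76 kg left
truck 3: place 51 kg, 25 kg left
truck 4: place 47 kg, 73 kg left
truck 4: place 52 kg, 21 kg left
truck 5: place 51 kg, 69 kg left

5 trucks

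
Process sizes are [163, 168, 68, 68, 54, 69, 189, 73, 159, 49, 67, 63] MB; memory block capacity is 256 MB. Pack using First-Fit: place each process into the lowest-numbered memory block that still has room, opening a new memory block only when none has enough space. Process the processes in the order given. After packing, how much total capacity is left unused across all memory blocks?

memory block 1: place 163 MB, 93 MB left
memory block 2: place 168 MB, 88 MB left
memory block 1: place 68 MB, 25 MB left
memory block 2: place 68 MB, 20 MB left
memory block 3: place 54 MB, 202 MB left
memory block 3: place 69 MB, 133 MB left
memory block 4: place 189 MB, 67 MB left
memory block 3: place 73 MB, 60 MB left
memory block 5: place 159 MB, 97 MB left
memory block 3: place 49 MB, 11 MB left
memory block 4: place 67 MB, 0 MB left
memory block 5: place 63 MB, 34 MB left
5 memory blocks × 256 MB = 1280 MB; used 1190 MB; unused 90 MB.

90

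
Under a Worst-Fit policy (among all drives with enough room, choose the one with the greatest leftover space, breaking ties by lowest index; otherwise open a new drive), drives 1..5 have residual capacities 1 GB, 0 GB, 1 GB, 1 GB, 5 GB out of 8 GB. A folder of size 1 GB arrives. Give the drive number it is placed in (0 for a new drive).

5

Drives with room: drive 1 (1 GB), drive 3 (1 GB), drive 4 (1 GB), drive 5 (5 GB).
Most room is drive 5 with 5 GB free.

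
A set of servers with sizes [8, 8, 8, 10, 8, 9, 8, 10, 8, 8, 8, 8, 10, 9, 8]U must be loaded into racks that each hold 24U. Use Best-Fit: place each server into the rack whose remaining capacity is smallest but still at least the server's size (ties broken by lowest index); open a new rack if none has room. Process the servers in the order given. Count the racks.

7 racks

rack 1: place 8U, 16U left
rack 1: place 8U, 8U left
rack 1: place 8U, 0U left
rack 2: place 10U, 14U left
rack 2: place 8U, 6U left
rack 3: place 9U, 15U left
rack 3: place 8U, 7U left
rack 4: place 10U, 14U left
rack 4: place 8U, 6U left
rack 5: place 8U, 16U left
rack 5: place 8U, 8U left
rack 5: place 8U, 0U left
rack 6: place 10U, 14U left
rack 6: place 9U, 5U left
rack 7: place 8U, 16U left
Final racks: [8,8,8] [10,8] [9,8] [10,8] [8,8,8] [10,9] [8].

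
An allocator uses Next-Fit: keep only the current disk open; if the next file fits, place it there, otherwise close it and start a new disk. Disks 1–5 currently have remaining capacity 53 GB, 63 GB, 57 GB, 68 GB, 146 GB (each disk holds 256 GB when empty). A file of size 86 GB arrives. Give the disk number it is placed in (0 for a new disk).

Next-Fit only looks at disk 5, which has 146 GB free.
86 GB fits there.

5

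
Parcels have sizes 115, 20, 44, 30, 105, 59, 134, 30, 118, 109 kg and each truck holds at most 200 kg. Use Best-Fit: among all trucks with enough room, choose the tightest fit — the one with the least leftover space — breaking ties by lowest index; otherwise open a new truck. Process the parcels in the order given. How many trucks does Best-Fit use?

5 trucks

Put 115 kg in truck 1; 85 kg remain.
Put 20 kg in truck 1; 65 kg remain.
Put 44 kg in truck 1; 21 kg remain.
Put 30 kg in truck 2; 170 kg remain.
Put 105 kg in truck 2; 65 kg remain.
Put 59 kg in truck 2; 6 kg remain.
Put 134 kg in truck 3; 66 kg remain.
Put 30 kg in truck 3; 36 kg remain.
Put 118 kg in truck 4; 82 kg remain.
Put 109 kg in truck 5; 91 kg remain.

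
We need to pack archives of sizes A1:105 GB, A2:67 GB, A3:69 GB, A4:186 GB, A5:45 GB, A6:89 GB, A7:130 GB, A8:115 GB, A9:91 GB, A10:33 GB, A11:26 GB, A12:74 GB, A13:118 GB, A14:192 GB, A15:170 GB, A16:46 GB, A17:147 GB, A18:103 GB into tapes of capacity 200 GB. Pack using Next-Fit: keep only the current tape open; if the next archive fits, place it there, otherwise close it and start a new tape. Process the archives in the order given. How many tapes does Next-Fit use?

12

Put A1 (105 GB) in tape 1; 95 GB remain.
Put A2 (67 GB) in tape 1; 28 GB remain.
Put A3 (69 GB) in tape 2; 131 GB remain.
Put A4 (186 GB) in tape 3; 14 GB remain.
Put A5 (45 GB) in tape 4; 155 GB remain.
Put A6 (89 GB) in tape 4; 66 GB remain.
Put A7 (130 GB) in tape 5; 70 GB remain.
Put A8 (115 GB) in tape 6; 85 GB remain.
Put A9 (91 GB) in tape 7; 109 GB remain.
Put A10 (33 GB) in tape 7; 76 GB remain.
Put A11 (26 GB) in tape 7; 50 GB remain.
Put A12 (74 GB) in tape 8; 126 GB remain.
Put A13 (118 GB) in tape 8; 8 GB remain.
Put A14 (192 GB) in tape 9; 8 GB remain.
Put A15 (170 GB) in tape 10; 30 GB remain.
Put A16 (46 GB) in tape 11; 154 GB remain.
Put A17 (147 GB) in tape 11; 7 GB remain.
Put A18 (103 GB) in tape 12; 97 GB remain.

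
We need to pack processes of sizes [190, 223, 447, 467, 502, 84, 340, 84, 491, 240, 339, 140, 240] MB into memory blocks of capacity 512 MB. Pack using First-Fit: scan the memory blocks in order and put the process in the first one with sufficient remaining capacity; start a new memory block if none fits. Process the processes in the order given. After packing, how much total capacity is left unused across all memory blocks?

Put 190 MB in memory block 1; 322 MB remain.
Put 223 MB in memory block 1; 99 MB remain.
Put 447 MB in memory block 2; 65 MB remain.
Put 467 MB in memory block 3; 45 MB remain.
Put 502 MB in memory block 4; 10 MB remain.
Put 84 MB in memory block 1; 15 MB remain.
Put 340 MB in memory block 5; 172 MB remain.
Put 84 MB in memory block 5; 88 MB remain.
Put 491 MB in memory block 6; 21 MB remain.
Put 240 MB in memory block 7; 272 MB remain.
Put 339 MB in memory block 8; 173 MB remain.
Put 140 MB in memory block 7; 132 MB remain.
Put 240 MB in memory block 9; 272 MB remain.
9 memory blocks × 512 MB = 4608 MB; used 3787 MB; unused 821 MB.

821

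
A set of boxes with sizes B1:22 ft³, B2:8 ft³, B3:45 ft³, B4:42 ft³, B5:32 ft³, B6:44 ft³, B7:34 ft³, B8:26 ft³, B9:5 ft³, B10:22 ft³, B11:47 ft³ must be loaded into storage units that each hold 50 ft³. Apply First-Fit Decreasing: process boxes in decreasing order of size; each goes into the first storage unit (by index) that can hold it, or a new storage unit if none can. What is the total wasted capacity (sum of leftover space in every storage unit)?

73

Sorted descending: 47, 45, 44, 42, 34, 32, 26, 22, 22, 8, 5.
Put 47 ft³ in storage unit 1; 3 ft³ remain.
Put 45 ft³ in storage unit 2; 5 ft³ remain.
Put 44 ft³ in storage unit 3; 6 ft³ remain.
Put 42 ft³ in storage unit 4; 8 ft³ remain.
Put 34 ft³ in storage unit 5; 16 ft³ remain.
Put 32 ft³ in storage unit 6; 18 ft³ remain.
Put 26 ft³ in storage unit 7; 24 ft³ remain.
Put 22 ft³ in storage unit 7; 2 ft³ remain.
Put 22 ft³ in storage unit 8; 28 ft³ remain.
Put 8 ft³ in storage unit 4; 0 ft³ remain.
Put 5 ft³ in storage unit 2; 0 ft³ remain.
8 storage units × 50 ft³ = 400 ft³; used 327 ft³; unused 73 ft³.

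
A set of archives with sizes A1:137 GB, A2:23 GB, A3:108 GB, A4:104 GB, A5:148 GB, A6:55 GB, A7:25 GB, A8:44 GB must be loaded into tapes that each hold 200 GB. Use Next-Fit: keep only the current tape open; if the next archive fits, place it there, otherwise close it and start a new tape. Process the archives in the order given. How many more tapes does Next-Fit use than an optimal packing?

1

Next-Fit: [137,23] [108] [104] [148] [55,25,44] → 5 tapes.
Total size 644 GB; any packing needs at least ⌈644/200⌉ = 4 tapes.
An optimal packing achieves that bound: [148,44] [137,55] [108,25,23] [104] → 4 tapes.
Excess: 5 − 4 = 1.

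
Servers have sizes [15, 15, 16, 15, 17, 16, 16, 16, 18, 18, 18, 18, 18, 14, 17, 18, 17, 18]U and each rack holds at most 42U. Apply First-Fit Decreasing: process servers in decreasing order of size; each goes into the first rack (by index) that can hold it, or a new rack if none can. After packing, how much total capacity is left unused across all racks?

78

Sorted descending: 18, 18, 18, 18, 18, 18, 18, 17, 17, 17, 16, 16, 16, 16, 15, 15, 15, 14.
Put 18U in rack 1; 24U remain.
Put 18U in rack 1; 6U remain.
Put 18U in rack 2; 24U remain.
Put 18U in rack 2; 6U remain.
Put 18U in rack 3; 24U remain.
Put 18U in rack 3; 6U remain.
Put 18U in rack 4; 24U remain.
Put 17U in rack 4; 7U remain.
Put 17U in rack 5; 25U remain.
Put 17U in rack 5; 8U remain.
Put 16U in rack 6; 26U remain.
Put 16U in rack 6; 10U remain.
Put 16U in rack 7; 26U remain.
Put 16U in rack 7; 10U remain.
Put 15U in rack 8; 27U remain.
Put 15U in rack 8; 12U remain.
Put 15U in rack 9; 27U remain.
Put 14U in rack 9; 13U remain.
9 racks × 42U = 378U; used 300U; unused 78U.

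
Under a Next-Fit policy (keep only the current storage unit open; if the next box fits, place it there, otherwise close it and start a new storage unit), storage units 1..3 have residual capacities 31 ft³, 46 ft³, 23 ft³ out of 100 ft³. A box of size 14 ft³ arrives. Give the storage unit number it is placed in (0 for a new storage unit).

Next-Fit only looks at storage unit 3, which has 23 ft³ free.
14 ft³ fits there.

3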